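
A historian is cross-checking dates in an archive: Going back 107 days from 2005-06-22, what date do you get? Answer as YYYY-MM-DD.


Start: 2005-06-22
Subtracting 107 days
Days already passed in June: 22
After going back through June: 85 more days to subtract
May 2005: 31 days, 54 remaining
April 2005: 30 days, 24 remaining
March 2005 has 31 days, need 24
Result: 2005-03-07

2005-03-07


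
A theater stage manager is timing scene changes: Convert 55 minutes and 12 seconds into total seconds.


Minutes: 55
Seconds: 12
Convert minutes to seconds: 55 x 60 = 3300
Add remaining seconds: 3300 + 12 = 3312

3312


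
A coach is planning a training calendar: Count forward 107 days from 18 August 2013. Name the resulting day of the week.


Start: 2013-08-18 (Sunday)
Step 1 - find target date: add 107 days
  2013-08-18 + 107 days = 2013-12-03
Step 2 - day of week:
  107 mod 7 = 2
  Sunday + 2 days -> Tuesday
Result: Tuesday (2013-12-03)

Tuesday


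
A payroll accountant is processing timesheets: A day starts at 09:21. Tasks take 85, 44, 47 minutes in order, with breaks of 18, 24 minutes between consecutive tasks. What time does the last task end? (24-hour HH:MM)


Start: 09:21 = 561 min from midnight
  after task 1 (85 min): 10:46
  after break (18 min): 11:04
  after task 2 (44 min): 11:48
  after break (24 min): 12:12
  after task 3 (47 min): 12:59
Total elapsed: 218 minutes
End time: 12:59

12:59


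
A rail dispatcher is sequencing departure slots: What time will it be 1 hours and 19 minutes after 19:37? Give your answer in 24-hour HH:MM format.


Start time: 19:37
Adding: 1 hours 19 minutes
Minutes: 37 + 19 = 56
Hours: 19 + 1 + 0 = 20
Result: 20:56

20:56


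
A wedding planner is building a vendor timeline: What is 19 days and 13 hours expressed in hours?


Days: 19
Extra hours: 13
Hours per day: 24
Days to hours: 19 x 24 = 456
Total: 456 + 13 = 469

469


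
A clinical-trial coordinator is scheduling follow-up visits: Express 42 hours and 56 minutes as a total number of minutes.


Hours: 42
Extra minutes: 56
Minutes per hour: 60
Hours to minutes: 42 x 60 = 2520
Total: 2520 + 56 = 2576

2576


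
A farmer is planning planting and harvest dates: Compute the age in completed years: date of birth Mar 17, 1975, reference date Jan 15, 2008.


Birth: 1975-03-17
Reference: 2008-01-15
Year difference: 2008 - 1975 = 33
Has birthday (03-17) occurred by 01-15? No
Birthday not yet reached this year -> subtract 1
Age in full years: 32

32


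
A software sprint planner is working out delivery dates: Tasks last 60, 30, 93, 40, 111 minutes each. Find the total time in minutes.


Durations: 60, 30, 93, 40, 111
Running sum: 60
+ 30 = 90
+ 93 = 183
+ 40 = 223
+ 111 = 334
Total duration: 334 minutes
That is 5 hours and 34 minutes

334


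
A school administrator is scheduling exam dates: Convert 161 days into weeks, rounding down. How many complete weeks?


Total days: 161
Days per week: 7
Division: 161 / 7 = 23 remainder 0
Complete weeks: 23
Remaining days: 0

23


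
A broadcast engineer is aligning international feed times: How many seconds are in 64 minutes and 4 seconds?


Minutes: 64
Seconds: 4
Convert minutes to seconds: 64 x 60 = 3840
Add remaining seconds: 3840 + 4 = 3844

3844


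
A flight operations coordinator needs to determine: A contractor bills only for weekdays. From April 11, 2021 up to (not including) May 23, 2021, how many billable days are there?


Start: 2021-04-11 (Sunday)
End (exclusive): 2021-05-23 (Sunday)
Total calendar days: 42
Full weeks: 42 // 7 = 6 -> 30 weekdays
Remaining 0 days starting on Sunday:
Total business days: 30 + 0 = 30

30


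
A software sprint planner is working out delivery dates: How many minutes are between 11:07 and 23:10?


Start time: 11:07 = 667 minutes from midnight
End time: 23:10 = 1390 minutes from midnight
Difference: 1390 - 667 = 723 minutes
That is 12 hours and 3 minutes

723


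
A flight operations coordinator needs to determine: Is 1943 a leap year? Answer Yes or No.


Year: 1943
Divisible by 4? 1943 / 4 = 485.75 -> No
Not divisible by 4, so NOT a leap year

No


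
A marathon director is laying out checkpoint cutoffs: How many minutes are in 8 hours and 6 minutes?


Hours: 8
Extra minutes: 6
Minutes per hour: 60
Hours to minutes: 8 x 60 = 480
Total: 480 + 6 = 486

486


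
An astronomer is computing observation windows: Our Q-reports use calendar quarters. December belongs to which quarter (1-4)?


Month: December (month 12)
Q1: January-March (months 1-3)
Q2: April-June (months 4-6)
Q3: July-September (months 7-9)
Q4: October-December (months 10-12)
Month 12 falls in Q4

4


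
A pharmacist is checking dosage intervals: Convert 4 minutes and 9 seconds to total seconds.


Minutes: 4
Extra seconds: 9
Seconds per minute: 60
Minutes to seconds: 4 x 60 = 240
Total: 240 + 9 = 249

249


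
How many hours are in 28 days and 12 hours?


Days: 28
Extra hours: 12
Hours per day: 24
Days to hours: 28 x 24 = 672
Total: 672 + 12 = 684

684


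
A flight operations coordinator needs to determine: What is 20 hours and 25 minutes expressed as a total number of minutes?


Hours: 20
Minutes: 25
Convert hours to minutes: 20 x 60 = 1200
Add remaining minutes: 1200 + 25 = 1225

1225


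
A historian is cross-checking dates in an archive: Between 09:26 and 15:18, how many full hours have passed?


Start: 09:26
End: 15:18
Hour difference: 15 - 9 = 6 hours
Minute difference: 18 - 26 = -8 minutes
Total minutes: 352
Complete hours: 352 / 60 = 5 (remainder 52)

5


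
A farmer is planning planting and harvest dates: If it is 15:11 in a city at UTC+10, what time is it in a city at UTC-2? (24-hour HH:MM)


Local time: 15:11 at UTC+10 (offset 10h)
Target zone: UTC-2 (offset -2h)
Difference: -2 - (10) = -12 hours
Calculation: 15 + (-12) = 3
Result: 03:11

03:11


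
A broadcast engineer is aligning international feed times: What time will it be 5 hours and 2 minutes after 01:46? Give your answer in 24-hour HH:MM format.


Start time: 01:46
Adding: 5 hours 2 minutes
Minutes: 46 + 2 = 48
Hours: 1 + 5 + 0 = 6
Result: 06:48

06:48


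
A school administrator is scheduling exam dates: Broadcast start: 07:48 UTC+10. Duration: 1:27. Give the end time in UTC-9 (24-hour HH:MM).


Start: 07:48 in UTC+10
Step 1 - add duration:
  minutes: 48 + 27 = 75 (carry 1h)
  hours: 7 + 1 + 1 = 9
  end in UTC+10: 09:15
Step 2 - convert UTC+10 -> UTC-9:
  offset difference: -9 - (10) = -19 hours
  9 + (-19) = -10 -> mod 24 = 14
Result: 14:15 in UTC-9

14:15


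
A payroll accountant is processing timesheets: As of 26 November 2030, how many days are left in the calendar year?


Start: November 26, 2030
End: December 31, 2030
Days left in November: 4
December: 31
Sum of remaining months: 31
Total: 4 + 31 = 35

35


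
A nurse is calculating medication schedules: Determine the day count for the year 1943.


Year: 1943
Check leap year rules:
Divisible by 4? No
1943 is not a leap year
Days: 365

365


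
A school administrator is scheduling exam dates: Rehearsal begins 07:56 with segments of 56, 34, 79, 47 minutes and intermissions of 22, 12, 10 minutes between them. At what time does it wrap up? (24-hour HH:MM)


Start: 07:56 = 476 min from midnight
  after task 1 (56 min): 08:52
  after break (22 min): 09:14
  after task 2 (34 min): 09:48
  after break (12 min): 10:00
  after task 3 (79 min): 11:19
  after break (10 min): 11:29
  after task 4 (47 min): 12:16
Total elapsed: 260 minutes
End time: 12:16

12:16


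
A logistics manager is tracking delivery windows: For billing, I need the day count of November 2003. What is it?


Month: November
Year: 2003
November is a 30-day month
Total: 30 days

30


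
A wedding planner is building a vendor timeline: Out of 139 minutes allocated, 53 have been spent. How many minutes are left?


Total budget: 139 minutes
Time used: 53 minutes
Remaining: 139 - 53 = 86 minutes
Percent used: 38.1%
Percent remaining: 61.9%

86


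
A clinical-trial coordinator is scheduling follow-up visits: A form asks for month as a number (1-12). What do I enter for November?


Calendar month order:
10. October
11. November <--
12. December
November is month number 11

11


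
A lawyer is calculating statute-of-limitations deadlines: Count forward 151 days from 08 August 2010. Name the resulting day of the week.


Start: 2010-08-08 (Sunday)
Step 1 - find target date: add 151 days
  2010-08-08 + 151 days = 2011-01-06
Step 2 - day of week:
  151 mod 7 = 4
  Sunday + 4 days -> Thursday
Result: Thursday (2011-01-06)

Thursday


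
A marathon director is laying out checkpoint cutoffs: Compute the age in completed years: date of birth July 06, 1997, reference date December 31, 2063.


Birth: 1997-07-06
Reference: 2063-12-31
Year difference: 2063 - 1997 = 66
Has birthday (07-06) occurred by 12-31? Yes
Age in full years: 66

66


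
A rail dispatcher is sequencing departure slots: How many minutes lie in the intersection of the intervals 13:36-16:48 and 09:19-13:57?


Interval A: [816, 1008] minutes from midnight
Interval B: [559, 837] minutes from midnight
Overlap start = max(816, 559) = 816
Overlap end = min(1008, 837) = 837
Overlap = 837 - 816 = 21 minutes

21


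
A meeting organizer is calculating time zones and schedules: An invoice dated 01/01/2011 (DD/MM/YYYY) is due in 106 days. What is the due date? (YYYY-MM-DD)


Start: 2011-01-01
Adding 106 days
Days remaining in January: 30
After January: 76 days still to add
February 2011: 28 days, 48 remaining
March 2011: 31 days, 17 remaining
April 2011 has 30 days, need 17
Result: 2011-04-17

2011-04-17


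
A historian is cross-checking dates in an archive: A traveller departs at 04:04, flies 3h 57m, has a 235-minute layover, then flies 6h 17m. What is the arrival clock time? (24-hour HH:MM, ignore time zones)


Depart: 04:04
Leg 1: +237 min -> 08:01
Layover: +235 min -> 11:56
Leg 2: +377 min -> 18:13
Total travel: 849 minutes = 14h 9m
Arrival: 18:13

18:13


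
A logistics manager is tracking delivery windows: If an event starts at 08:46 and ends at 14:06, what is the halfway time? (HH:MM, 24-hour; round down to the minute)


Start time: 08:46 = 526 minutes from midnight
End time: 14:06 = 846 minutes from midnight
Sum: 526 + 846 = 1372
Midpoint: 1372 / 2 = 686 minutes
Convert: 686 / 60 = 11 hours, 26 minutes
Result: 11:26

11:26


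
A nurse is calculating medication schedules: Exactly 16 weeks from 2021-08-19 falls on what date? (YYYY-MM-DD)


Start: 2021-08-19
Weeks to add: 16
Convert to days: 16 x 7 = 112 days
Add 112 days to 2021-08-19
Result: 2021-12-09

2021-12-09


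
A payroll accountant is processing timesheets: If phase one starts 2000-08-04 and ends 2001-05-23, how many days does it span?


Start date: 2000-08-04
End date: 2001-05-23
Aug 2000: +28 days
Sep 2000: +30 days
Oct 2000: +31 days
... (7 more months)
Total: 292 days

292


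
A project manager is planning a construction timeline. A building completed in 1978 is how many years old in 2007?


Birth year: 1978
Current year: 2007
Age = current year - birth year
Age = 2007 - 1978 = 29

29


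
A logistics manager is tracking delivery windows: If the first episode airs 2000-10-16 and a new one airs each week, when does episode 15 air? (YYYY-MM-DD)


First occurrence: 2000-10-16 (occurrence 1)
Each occurrence is 7 days after the previous.
Occurrence 15 is 14 weeks after the first.
14 weeks = 98 days
2000-10-16 + 98 days = 2001-01-22

2001-01-22


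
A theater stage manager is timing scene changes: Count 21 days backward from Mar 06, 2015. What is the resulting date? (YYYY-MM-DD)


Start: 2015-03-06
Subtracting 21 days
Days already passed in March: 6
After going back through March: 15 more days to subtract
February 2015 has 28 days, need 15
Result: 2015-02-13

2015-02-13


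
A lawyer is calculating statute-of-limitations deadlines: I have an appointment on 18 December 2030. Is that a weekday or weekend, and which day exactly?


Date: 2030-12-18
January 1, 2030 is a Tuesday
Day of year: 352
Offset from Jan 1: 351 days
351 mod 7 = 1
Result: Wednesday

Wednesday


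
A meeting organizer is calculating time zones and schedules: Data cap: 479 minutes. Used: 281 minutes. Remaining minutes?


Total budget: 479 minutes
Time used: 281 minutes
Remaining: 479 - 281 = 198 minutes
Percent used: 58.7%
Percent remaining: 41.3%

198


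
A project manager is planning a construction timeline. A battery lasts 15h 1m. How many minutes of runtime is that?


Hours: 15
Extra minutes: 1
Minutes per hour: 60
Hours to minutes: 15 x 60 = 900
Total: 900 + 1 = 901

901


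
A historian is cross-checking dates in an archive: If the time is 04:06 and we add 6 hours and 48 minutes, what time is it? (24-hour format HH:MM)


Start time: 04:06
Adding: 6 hours 48 minutes
Minutes: 6 + 48 = 54
Hours: 4 + 6 + 0 = 10
Result: 10:54

10:54


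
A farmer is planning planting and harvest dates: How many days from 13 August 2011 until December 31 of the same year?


Start: August 13, 2011
End: December 31, 2011
Days left in August: 18
September: 30
October: 31
November: 30
December: 31
Sum of remaining months: 122
Total: 18 + 122 = 140

140


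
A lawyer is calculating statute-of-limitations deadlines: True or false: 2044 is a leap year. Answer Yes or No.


Year: 2044
Divisible by 4? 2044 / 4 = 511.0 -> Yes
Divisible by 100? 2044 / 100 = 20.44 -> No
Divisible by 4 but not 100, so it IS a leap year

Yes


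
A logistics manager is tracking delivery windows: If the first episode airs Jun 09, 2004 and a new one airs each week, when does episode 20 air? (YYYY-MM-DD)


First occurrence: 2004-06-09 (occurrence 1)
Each occurrence is 7 days after the previous.
Occurrence 20 is 19 weeks after the first.
19 weeks = 133 days
2004-06-09 + 133 days = 2004-10-20

2004-10-20


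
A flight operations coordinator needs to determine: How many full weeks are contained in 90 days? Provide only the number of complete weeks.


Total days: 90
Days per week: 7
Division: 90 / 7 = 12 remainder 6
Complete weeks: 12
Remaining days: 6

12


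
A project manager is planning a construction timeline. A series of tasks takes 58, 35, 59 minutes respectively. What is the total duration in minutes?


Durations: 58, 35, 59
Running sum: 58
+ 35 = 93
+ 59 = 152
Total duration: 152 minutes
That is 2 hours and 32 minutes

152


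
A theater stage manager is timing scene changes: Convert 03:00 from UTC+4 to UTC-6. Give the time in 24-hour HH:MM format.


Local time: 03:00 at UTC+4 (offset 4h)
Target zone: UTC-6 (offset -6h)
Difference: -6 - (4) = -10 hours
Calculation: 3 + (-10) = -7
Wraparound: (-7) mod 24 = 17
Result: 17:00

17:00


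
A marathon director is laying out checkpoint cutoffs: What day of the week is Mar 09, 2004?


Date: 2004-03-09
January 1, 2004 is a Thursday
Day of year: 69
Offset from Jan 1: 68 days
68 mod 7 = 5
Result: Tuesday

Tuesday


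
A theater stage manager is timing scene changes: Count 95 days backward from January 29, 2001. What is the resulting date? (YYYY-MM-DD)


Start: 2001-01-29
Subtracting 95 days
Days already passed in January: 29
After going back through January: 66 more days to subtract
December 2000: 31 days, 35 remaining
November 2000: 30 days, 5 remaining
October 2000 has 31 days, need 5
Result: 2000-10-26

2000-10-26


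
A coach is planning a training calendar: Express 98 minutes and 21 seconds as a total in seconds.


Minutes: 98
Seconds: 21
Convert minutes to seconds: 98 x 60 = 5880
Add remaining seconds: 5880 + 21 = 5901

5901


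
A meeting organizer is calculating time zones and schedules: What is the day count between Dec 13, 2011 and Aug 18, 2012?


Start date: 2011-12-13
End date: 2012-08-18
Dec 2011: +19 days
Jan 2012: +31 days
Feb 2012: +29 days
... (6 more months)
Total: 249 days

249


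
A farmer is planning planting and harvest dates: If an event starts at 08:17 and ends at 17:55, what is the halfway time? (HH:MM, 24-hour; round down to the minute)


Start time: 08:17 = 497 minutes from midnight
End time: 17:55 = 1075 minutes from midnight
Sum: 497 + 1075 = 1572
Midpoint: 1572 / 2 = 786 minutes
Convert: 786 / 60 = 13 hours, 6 minutes
Result: 13:06

13:06


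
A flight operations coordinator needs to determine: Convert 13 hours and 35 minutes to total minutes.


Hours: 13
Minutes: 35
Convert hours to minutes: 13 x 60 = 780
Add remaining minutes: 780 + 35 = 815

815


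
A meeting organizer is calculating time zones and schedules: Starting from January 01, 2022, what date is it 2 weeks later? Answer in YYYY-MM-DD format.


Start: 2022-01-01
Weeks to add: 2
Convert to days: 2 x 7 = 14 days
Add 14 days to 2022-01-01
Result: 2022-01-15

2022-01-15


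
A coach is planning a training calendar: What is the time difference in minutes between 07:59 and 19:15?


Start time: 07:59 = 479 minutes from midnight
End time: 19:15 = 1155 minutes from midnight
Difference: 1155 - 479 = 676 minutes
That is 11 hours and 16 minutes

676


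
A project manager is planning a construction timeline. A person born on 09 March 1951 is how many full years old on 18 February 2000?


Birth: 1951-03-09
Reference: 2000-02-18
Year difference: 2000 - 1951 = 49
Has birthday (03-09) occurred by 02-18? No
Birthday not yet reached this year -> subtract 1
Age in full years: 48

48


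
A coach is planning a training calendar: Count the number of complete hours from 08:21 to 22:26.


Start: 08:21
End: 22:26
Hour difference: 22 - 8 = 14 hours
Minute difference: 26 - 21 = 5 minutes
Total minutes: 845
Complete hours: 845 / 60 = 14 (remainder 5)

14


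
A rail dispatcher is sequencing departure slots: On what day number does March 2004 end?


Month: March
Year: 2004
March is a 31-day month
Total: 31 days

31


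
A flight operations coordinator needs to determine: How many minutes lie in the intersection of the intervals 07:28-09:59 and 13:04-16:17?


Interval A: [448, 599] minutes from midnight
Interval B: [784, 977] minutes from midnight
Overlap start = max(448, 784) = 784
Overlap end = min(599, 977) = 599
End <= start, so the intervals do not overlap: 0 minutes

0


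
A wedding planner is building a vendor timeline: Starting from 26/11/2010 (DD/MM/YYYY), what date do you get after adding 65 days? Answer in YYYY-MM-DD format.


Start: 2010-11-26
Adding 65 days
Days remaining in November: 4
After November: 61 days still to add
December 2010: 31 days, 30 remaining
January 2011 has 31 days, need 30
Result: 2011-01-30

2011-01-30


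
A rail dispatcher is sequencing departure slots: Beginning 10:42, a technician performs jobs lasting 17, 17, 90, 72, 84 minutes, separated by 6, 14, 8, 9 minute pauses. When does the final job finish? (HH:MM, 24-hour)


Start: 10:42 = 642 min from midnight
  after task 1 (17 min): 10:59
  after break (6 min): 11:05
  after task 2 (17 min): 11:22
  after break (14 min): 11:36
  after task 3 (90 min): 13:06
  after break (8 min): 13:14
  after task 4 (72 min): 14:26
  after break (9 min): 14:35
  after task 5 (84 min): 15:59
Total elapsed: 317 minutes
End time: 15:59

15:59


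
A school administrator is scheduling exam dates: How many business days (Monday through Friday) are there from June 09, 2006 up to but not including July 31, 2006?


Start: 2006-06-09 (Friday)
End (exclusive): 2006-07-31 (Monday)
Total calendar days: 52
Full weeks: 52 // 7 = 7 -> 35 weekdays
Remaining 3 days starting on Friday:
  Fri(w), Sat(-), Sun(-) -> 1 weekdays
Total business days: 35 + 1 = 36

36


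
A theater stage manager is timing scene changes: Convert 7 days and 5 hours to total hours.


Days: 7
Extra hours: 5
Hours per day: 24
Days to hours: 7 x 24 = 168
Total: 168 + 5 = 173

173


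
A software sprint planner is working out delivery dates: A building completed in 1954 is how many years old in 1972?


Birth year: 1954
Current year: 1972
Age = current year - birth year
Age = 1972 - 1954 = 18

18


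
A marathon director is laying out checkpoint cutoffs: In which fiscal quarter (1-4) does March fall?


Month: March (month 3)
Q1: January-March (months 1-3)
Q2: April-June (months 4-6)
Q3: July-September (months 7-9)
Q4: October-December (months 10-12)
Month 3 falls in Q1

1


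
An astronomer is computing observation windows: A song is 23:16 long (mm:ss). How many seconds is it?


Minutes: 23
Extra seconds: 16
Seconds per minute: 60
Minutes to seconds: 23 x 60 = 1380
Total: 1380 + 16 = 1396

1396


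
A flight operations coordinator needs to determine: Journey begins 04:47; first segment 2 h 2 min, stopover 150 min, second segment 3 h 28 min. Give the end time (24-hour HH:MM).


Depart: 04:47
Leg 1: +122 min -> 06:49
Layover: +150 min -> 09:19
Leg 2: +208 min -> 12:47
Total travel: 480 minutes = 8h 0m
Arrival: 12:47

12:47


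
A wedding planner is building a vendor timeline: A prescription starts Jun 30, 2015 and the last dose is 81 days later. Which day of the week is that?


Start: 2015-06-30 (Tuesday)
Step 1 - find target date: add 81 days
  2015-06-30 + 81 days = 2015-09-19
Step 2 - day of week:
  81 mod 7 = 4
  Tuesday + 4 days -> Saturday
Result: Saturday (2015-09-19)

Saturday


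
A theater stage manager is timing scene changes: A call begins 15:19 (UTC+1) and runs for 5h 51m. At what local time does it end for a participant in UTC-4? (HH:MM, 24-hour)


Start: 15:19 in UTC+1
Step 1 - add duration:
  minutes: 19 + 51 = 70 (carry 1h)
  hours: 15 + 5 + 1 = 21
  end in UTC+1: 21:10
Step 2 - convert UTC+1 -> UTC-4:
  offset difference: -4 - (1) = -5 hours
  21 + (-5) = 16 -> mod 24 = 16
Result: 16:10 in UTC-4

16:10


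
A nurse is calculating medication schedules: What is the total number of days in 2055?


Year: 2055
Check leap year rules:
Divisible by 4? No
2055 is not a leap year
Days: 365

365


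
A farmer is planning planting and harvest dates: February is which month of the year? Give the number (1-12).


Calendar month order:
1. January
2. February <--
3. March
February is month number 2

2


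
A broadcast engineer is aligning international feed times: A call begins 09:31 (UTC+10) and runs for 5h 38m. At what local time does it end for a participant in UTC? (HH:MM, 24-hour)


Start: 09:31 in UTC+10
Step 1 - add duration:
  minutes: 31 + 38 = 69 (carry 1h)
  hours: 9 + 5 + 1 = 15
  end in UTC+10: 15:09
Step 2 - convert UTC+10 -> UTC:
  offset difference: 0 - (10) = -10 hours
  15 + (-10) = 5 -> mod 24 = 5
Result: 05:09 in UTC

05:09


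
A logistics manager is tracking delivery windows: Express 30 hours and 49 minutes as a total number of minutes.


Hours: 30
Extra minutes: 49
Minutes per hour: 60
Hours to minutes: 30 x 60 = 1800
Total: 1800 + 49 = 1849

1849


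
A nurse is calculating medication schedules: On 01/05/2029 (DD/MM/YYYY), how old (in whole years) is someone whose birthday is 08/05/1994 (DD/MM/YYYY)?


Birth: 1994-05-08
Reference: 2029-05-01
Year difference: 2029 - 1994 = 35
Has birthday (05-08) occurred by 05-01? No
Birthday not yet reached this year -> subtract 1
Age in full years: 34

34


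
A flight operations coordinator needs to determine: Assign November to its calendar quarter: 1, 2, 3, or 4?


Month: November (month 11)
Q1: January-March (months 1-3)
Q2: April-June (months 4-6)
Q3: July-September (months 7-9)
Q4: October-December (months 10-12)
Month 11 falls in Q4

4


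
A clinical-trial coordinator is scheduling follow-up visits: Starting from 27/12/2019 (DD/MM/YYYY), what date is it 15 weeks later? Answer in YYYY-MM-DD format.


Start: 2019-12-27
Weeks to add: 15
Convert to days: 15 x 7 = 105 days
Add 105 days to 2019-12-27
Result: 2020-04-10

2020-04-10


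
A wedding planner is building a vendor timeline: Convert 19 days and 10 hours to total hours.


Days: 19
Extra hours: 10
Hours per day: 24
Days to hours: 19 x 24 = 456
Total: 456 + 10 = 466

466


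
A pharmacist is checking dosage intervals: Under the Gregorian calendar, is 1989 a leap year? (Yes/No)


Year: 1989
Divisible by 4? 1989 / 4 = 497.25 -> No
Not divisible by 4, so NOT a leap year

No


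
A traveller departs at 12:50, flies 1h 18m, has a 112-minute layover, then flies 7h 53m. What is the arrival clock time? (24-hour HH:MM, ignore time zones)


Depart: 12:50
Leg 1: +78 min -> 14:08
Layover: +112 min -> 16:00
Leg 2: +473 min -> 23:53
Total travel: 663 minutes = 11h 3m
Arrival: 23:53

23:53


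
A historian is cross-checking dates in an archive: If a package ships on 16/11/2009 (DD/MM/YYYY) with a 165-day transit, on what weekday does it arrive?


Start: 2009-11-16 (Monday)
Step 1 - find target date: add 165 days
  2009-11-16 + 165 days = 2010-04-30
Step 2 - day of week:
  165 mod 7 = 4
  Monday + 4 days -> Friday
Result: Friday (2010-04-30)

Friday


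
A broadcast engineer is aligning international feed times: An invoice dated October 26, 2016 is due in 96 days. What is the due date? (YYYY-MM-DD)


Start: 2016-10-26
Adding 96 days
Days remaining in October: 5
After October: 91 days still to add
November 2016: 30 days, 61 remaining
December 2016: 31 days, 30 remaining
January 2017 has 31 days, need 30
Result: 2017-01-30

2017-01-30


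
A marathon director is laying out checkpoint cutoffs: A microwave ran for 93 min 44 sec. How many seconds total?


Minutes: 93
Extra seconds: 44
Seconds per minute: 60
Minutes to seconds: 93 x 60 = 5580
Total: 5580 + 44 = 5624

5624


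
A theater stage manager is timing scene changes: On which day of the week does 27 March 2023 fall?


Date: 2023-03-27
January 1, 2023 is a Sunday
Day of year: 86
Offset from Jan 1: 85 days
85 mod 7 = 1
Result: Monday

Monday


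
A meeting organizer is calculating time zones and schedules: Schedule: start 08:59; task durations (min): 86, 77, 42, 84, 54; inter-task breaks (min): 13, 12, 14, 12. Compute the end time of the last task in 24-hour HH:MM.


Start: 08:59 = 539 min from midnight
  after task 1 (86 min): 10:25
  after break (13 min): 10:38
  after task 2 (77 min): 11:55
  after break (12 min): 12:07
  after task 3 (42 min): 12:49
  after break (14 min): 13:03
  after task 4 (84 min): 14:27
  after break (12 min): 14:39
  after task 5 (54 min): 15:33
Total elapsed: 394 minutes
End time: 15:33

15:33


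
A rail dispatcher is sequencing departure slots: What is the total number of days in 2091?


Year: 2091
Check leap year rules:
Divisible by 4? No
2091 is not a leap year
Days: 365

365


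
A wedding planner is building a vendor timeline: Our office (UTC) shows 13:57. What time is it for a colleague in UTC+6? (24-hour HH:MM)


Local time: 13:57 at UTC (offset 0h)
Target zone: UTC+6 (offset 6h)
Difference: 6 - (0) = 6 hours
Calculation: 13 + (6) = 19
Result: 19:57

19:57


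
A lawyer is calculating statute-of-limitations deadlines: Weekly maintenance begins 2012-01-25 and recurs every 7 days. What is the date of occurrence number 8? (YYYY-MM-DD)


First occurrence: 2012-01-25 (occurrence 1)
Each occurrence is 7 days after the previous.
Occurrence 8 is 7 weeks after the first.
7 weeks = 49 days
2012-01-25 + 49 days = 2012-03-14

2012-03-14


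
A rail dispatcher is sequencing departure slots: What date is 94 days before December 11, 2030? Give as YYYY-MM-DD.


Start: 2030-12-11
Subtracting 94 days
Days already passed in December: 11
After going back through December: 83 more days to subtract
November 2030: 30 days, 53 remaining
October 2030: 31 days, 22 remaining
September 2030 has 30 days, need 22
Result: 2030-09-08

2030-09-08


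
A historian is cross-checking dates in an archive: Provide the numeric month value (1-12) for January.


Calendar month order:
1. January <--
2. February
January is month number 1

1


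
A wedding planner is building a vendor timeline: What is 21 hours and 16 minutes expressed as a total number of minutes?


Hours: 21
Minutes: 16
Convert hours to minutes: 21 x 60 = 1260
Add remaining minutes: 1260 + 16 = 1276

1276


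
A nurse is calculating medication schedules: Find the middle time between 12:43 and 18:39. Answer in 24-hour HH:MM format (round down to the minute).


Start time: 12:43 = 763 minutes from midnight
End time: 18:39 = 1119 minutes from midnight
Sum: 763 + 1119 = 1882
Midpoint: 1882 / 2 = 941 minutes
Convert: 941 / 60 = 15 hours, 41 minutes
Result: 15:41

15:41


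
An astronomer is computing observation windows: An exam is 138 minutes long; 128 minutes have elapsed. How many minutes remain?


Total budget: 138 minutes
Time used: 128 minutes
Remaining: 138 - 128 = 10 minutes
Percent used: 92.8%
Percent remaining: 7.2%

10


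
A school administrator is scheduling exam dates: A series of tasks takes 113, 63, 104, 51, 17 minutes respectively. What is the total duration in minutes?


Durations: 113, 63, 104, 51, 17
Running sum: 113
+ 63 = 176
+ 104 = 280
+ 51 = 331
+ 17 = 348
Total duration: 348 minutes
That is 5 hours and 48 minutes

348


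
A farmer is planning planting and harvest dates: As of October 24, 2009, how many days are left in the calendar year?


Start: October 24, 2009
End: December 31, 2009
Days left in October: 7
November: 30
December: 31
Sum of remaining months: 61
Total: 7 + 61 = 68

68


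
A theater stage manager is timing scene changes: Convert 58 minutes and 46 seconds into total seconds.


Minutes: 58
Seconds: 46
Convert minutes to seconds: 58 x 60 = 3480
Add remaining seconds: 3480 + 46 = 3526

3526


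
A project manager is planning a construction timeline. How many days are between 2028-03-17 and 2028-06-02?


Start date: 2028-03-17
End date: 2028-06-02
Mar 2028: +15 days
Apr 2028: +30 days
May 2028: +31 days
Jun 2028: +1 days
Total: 77 days

77


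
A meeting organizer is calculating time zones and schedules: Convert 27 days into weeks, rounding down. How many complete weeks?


Total days: 27
Days per week: 7
Division: 27 / 7 = 3 remainder 6
Complete weeks: 3
Remaining days: 6

3


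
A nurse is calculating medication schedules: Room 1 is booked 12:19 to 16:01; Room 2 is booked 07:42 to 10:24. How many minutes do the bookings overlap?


Interval A: [739, 961] minutes from midnight
Interval B: [462, 624] minutes from midnight
Overlap start = max(739, 462) = 739
Overlap end = min(961, 624) = 624
End <= start, so the intervals do not overlap: 0 minutes

0


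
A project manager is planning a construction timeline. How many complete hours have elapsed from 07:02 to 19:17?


Start: 07:02
End: 19:17
Hour difference: 19 - 7 = 12 hours
Minute difference: 17 - 2 = 15 minutes
Total minutes: 735
Complete hours: 735 / 60 = 12 (remainder 15)

12


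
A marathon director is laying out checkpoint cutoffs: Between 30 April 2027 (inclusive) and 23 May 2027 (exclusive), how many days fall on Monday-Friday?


Start: 2027-04-30 (Friday)
End (exclusive): 2027-05-23 (Sunday)
Total calendar days: 23
Full weeks: 23 // 7 = 3 -> 15 weekdays
Remaining 2 days starting on Friday:
  Fri(w), Sat(-) -> 1 weekdays
Total business days: 15 + 1 = 16

16


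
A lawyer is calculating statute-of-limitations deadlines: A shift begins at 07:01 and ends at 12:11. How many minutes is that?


Start time: 07:01 = 421 minutes from midnight
End time: 12:11 = 731 minutes from midnight
Difference: 731 - 421 = 310 minutes
That is 5 hours and 10 minutes

310


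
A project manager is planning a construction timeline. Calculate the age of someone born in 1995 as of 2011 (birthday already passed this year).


Birth year: 1995
Current year: 2011
Age = current year - birth year
Age = 2011 - 1995 = 16

16


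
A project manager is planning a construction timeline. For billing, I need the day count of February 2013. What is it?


Month: February
Year: 2013
2013 is not a leap year
February has 28 days
Total: 28 days

28


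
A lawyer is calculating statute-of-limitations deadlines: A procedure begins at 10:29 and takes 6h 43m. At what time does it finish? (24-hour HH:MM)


Start time: 10:29
Adding: 6 hours 43 minutes
Minutes: 29 + 43 = 72
Minute overflow: 72 >= 60, so carry 1 hour, minutes = 12
Hours: 10 + 6 + 1 = 17
Result: 17:12

17:12


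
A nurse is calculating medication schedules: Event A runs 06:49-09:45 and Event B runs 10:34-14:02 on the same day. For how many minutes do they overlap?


Interval A: [409, 585] minutes from midnight
Interval B: [634, 842] minutes from midnight
Overlap start = max(409, 634) = 634
Overlap end = min(585, 842) = 585
End <= start, so the intervals do not overlap: 0 minutes

0


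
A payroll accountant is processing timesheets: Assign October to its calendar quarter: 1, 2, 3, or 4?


Month: October (month 10)
Q1: January-March (months 1-3)
Q2: April-June (months 4-6)
Q3: July-September (months 7-9)
Q4: October-December (months 10-12)
Month 10 falls in Q4

4


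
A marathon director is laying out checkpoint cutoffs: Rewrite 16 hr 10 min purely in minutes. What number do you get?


Hours: 16
Extra minutes: 10
Minutes per hour: 60
Hours to minutes: 16 x 60 = 960
Total: 960 + 10 = 970

970


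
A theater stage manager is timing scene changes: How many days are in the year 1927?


Year: 1927
Check leap year rules:
Divisible by 4? No
1927 is not a leap year
Days: 365

365


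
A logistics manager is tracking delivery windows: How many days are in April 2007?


Month: April
Year: 2007
April is a 30-day month
Total: 30 days

30


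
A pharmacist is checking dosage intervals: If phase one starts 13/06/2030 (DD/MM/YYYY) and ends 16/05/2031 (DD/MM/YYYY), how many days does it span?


Start date: 2030-06-13
End date: 2031-05-16
Jun 2030: +18 days
Jul 2030: +31 days
Aug 2030: +31 days
... (9 more months)
Total: 337 days

337


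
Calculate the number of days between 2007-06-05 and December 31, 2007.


Start: June 05, 2007
End: December 31, 2007
Days left in June: 25
July: 31
August: 31
September: 30
October: 31
... plus remaining months
Sum of remaining months: 184
Total: 25 + 184 = 209

209


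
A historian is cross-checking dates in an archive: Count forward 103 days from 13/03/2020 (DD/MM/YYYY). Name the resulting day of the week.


Start: 2020-03-13 (Friday)
Step 1 - find target date: add 103 days
  2020-03-13 + 103 days = 2020-06-24
Step 2 - day of week:
  103 mod 7 = 5
  Friday + 5 days -> Wednesday
Result: Wednesday (2020-06-24)

Wednesday


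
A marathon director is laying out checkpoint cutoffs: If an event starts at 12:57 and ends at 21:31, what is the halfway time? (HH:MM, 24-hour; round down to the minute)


Start time: 12:57 = 777 minutes from midnight
End time: 21:31 = 1291 minutes from midnight
Sum: 777 + 1291 = 2068
Midpoint: 2068 / 2 = 1034 minutes
Convert: 1034 / 60 = 17 hours, 14 minutes
Result: 17:14

17:14


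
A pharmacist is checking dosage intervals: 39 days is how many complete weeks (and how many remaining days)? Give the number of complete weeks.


Total days: 39
Days per week: 7
Division: 39 / 7 = 5 remainder 4
Complete weeks: 5
Remaining days: 4

5


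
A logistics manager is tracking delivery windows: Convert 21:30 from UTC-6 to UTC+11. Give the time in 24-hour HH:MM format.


Local time: 21:30 at UTC-6 (offset -6h)
Target zone: UTC+11 (offset 11h)
Difference: 11 - (-6) = 17 hours
Calculation: 21 + (17) = 38
Wraparound: (38) mod 24 = 14
Result: 14:30

14:30


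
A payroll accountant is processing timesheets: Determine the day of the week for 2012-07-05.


Date: 2012-07-05
January 1, 2012 is a Sunday
Day of year: 187
Offset from Jan 1: 186 days
186 mod 7 = 4
Result: Thursday

Thursday


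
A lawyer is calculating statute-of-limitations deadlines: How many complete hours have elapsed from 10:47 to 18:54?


Start: 10:47
End: 18:54
Hour difference: 18 - 10 = 8 hours
Minute difference: 54 - 47 = 7 minutes
Total minutes: 487
Complete hours: 487 / 60 = 8 (remainder 7)

8


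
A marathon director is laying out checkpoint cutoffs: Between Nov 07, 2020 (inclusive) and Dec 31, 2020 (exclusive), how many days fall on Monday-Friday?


Start: 2020-11-07 (Saturday)
End (exclusive): 2020-12-31 (Thursday)
Total calendar days: 54
Full weeks: 54 // 7 = 7 -> 35 weekdays
Remaining 5 days starting on Saturday:
  Sat(-), Sun(-), Mon(w), Tue(w), Wed(w) -> 3 weekdays
Total business days: 35 + 3 = 38

38


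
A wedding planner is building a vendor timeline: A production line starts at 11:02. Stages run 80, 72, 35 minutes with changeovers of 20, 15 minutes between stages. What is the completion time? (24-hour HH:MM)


Start: 11:02 = 662 min from midnight
  after task 1 (80 min): 12:22
  after break (20 min): 12:42
  after task 2 (72 min): 13:54
  after break (15 min): 14:09
  after task 3 (35 min): 14:44
Total elapsed: 222 minutes
End time: 14:44

14:44


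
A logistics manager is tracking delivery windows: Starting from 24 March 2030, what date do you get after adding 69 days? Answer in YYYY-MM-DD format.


Start: 2030-03-24
Adding 69 days
Days remaining in March: 7
After March: 62 days still to add
April 2030: 30 days, 32 remaining
May 2030: 31 days, 1 remaining
June 2030 has 30 days, need 1
Result: 2030-06-01

2030-06-01


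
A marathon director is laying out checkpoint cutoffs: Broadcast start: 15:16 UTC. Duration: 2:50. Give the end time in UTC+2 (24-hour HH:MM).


Start: 15:16 in UTC
Step 1 - add duration:
  minutes: 16 + 50 = 66 (carry 1h)
  hours: 15 + 2 + 1 = 18
  end in UTC: 18:06
Step 2 - convert UTC -> UTC+2:
  offset difference: 2 - (0) = 2 hours
  18 + (2) = 20 -> mod 24 = 20
Result: 20:06 in UTC+2

20:06


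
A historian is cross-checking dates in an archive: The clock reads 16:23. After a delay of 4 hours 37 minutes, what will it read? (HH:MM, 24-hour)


Start time: 16:23
Adding: 4 hours 37 minutes
Minutes: 23 + 37 = 60
Minute overflow: 60 >= 60, so carry 1 hour, minutes = 0
Hours: 16 + 4 + 1 = 21
Result: 21:00

21:00


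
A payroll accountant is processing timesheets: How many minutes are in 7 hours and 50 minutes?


Hours: 7
Minutes: 50
Convert hours to minutes: 7 x 60 = 420
Add remaining minutes: 420 + 50 = 470

470


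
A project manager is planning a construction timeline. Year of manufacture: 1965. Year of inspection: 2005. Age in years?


Birth year: 1965
Current year: 2005
Age = current year - birth year
Age = 2005 - 1965 = 40

40


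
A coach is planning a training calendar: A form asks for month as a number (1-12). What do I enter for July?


Calendar month order:
6. June
7. July <--
8. August
July is month number 7

7


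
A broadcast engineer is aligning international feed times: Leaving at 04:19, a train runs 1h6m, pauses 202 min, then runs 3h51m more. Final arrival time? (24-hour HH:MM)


Depart: 04:19
Leg 1: +66 min -> 05:25
Layover: +202 min -> 08:47
Leg 2: +231 min -> 12:38
Total travel: 499 minutes = 8h 19m
Arrival: 12:38

12:38


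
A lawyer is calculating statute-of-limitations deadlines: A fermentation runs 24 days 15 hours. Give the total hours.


Days: 24
Extra hours: 15
Hours per day: 24
Days to hours: 24 x 24 = 576
Total: 576 + 15 = 591

591


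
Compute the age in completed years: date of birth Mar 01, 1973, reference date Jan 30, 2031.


Birth: 1973-03-01
Reference: 2031-01-30
Year difference: 2031 - 1973 = 58
Has birthday (03-01) occurred by 01-30? No
Birthday not yet reached this year -> subtract 1
Age in full years: 57

57


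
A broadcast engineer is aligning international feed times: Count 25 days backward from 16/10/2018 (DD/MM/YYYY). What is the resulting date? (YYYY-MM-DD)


Start: 2018-10-16
Subtracting 25 days
Days already passed in October: 16
After going back through October: 9 more days to subtract
September 2018 has 30 days, need 9
Result: 2018-09-21

2018-09-21


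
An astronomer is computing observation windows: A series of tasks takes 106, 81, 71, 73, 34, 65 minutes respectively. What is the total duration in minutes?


Durations: 106, 81, 71, 73, 34, 65
Running sum: 106
+ 81 = 187
+ 71 = 258
+ 73 = 331
+ 34 = 365
+ 65 = 430
Total duration: 430 minutes
That is 7 hours and 10 minutes

430
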